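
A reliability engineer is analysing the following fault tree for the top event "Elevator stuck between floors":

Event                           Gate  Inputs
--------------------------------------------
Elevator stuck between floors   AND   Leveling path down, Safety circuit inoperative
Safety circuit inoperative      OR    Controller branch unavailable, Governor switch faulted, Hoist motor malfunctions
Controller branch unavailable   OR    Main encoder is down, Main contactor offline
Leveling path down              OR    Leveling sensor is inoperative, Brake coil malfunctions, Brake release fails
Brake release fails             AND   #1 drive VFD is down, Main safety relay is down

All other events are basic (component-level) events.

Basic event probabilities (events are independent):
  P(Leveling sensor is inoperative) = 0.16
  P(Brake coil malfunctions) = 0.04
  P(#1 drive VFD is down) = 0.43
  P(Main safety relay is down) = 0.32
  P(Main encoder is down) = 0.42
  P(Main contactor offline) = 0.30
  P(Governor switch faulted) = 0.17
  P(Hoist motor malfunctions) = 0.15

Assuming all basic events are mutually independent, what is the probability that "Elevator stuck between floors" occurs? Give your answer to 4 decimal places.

0.2173

P(Brake release fails) [AND] = 0.43 × 0.32 = 0.137600
P(Leveling path down) [OR] = 1 − (1−0.16) × (1−0.04) × (1−0.137600) = 0.304561
P(Controller branch unavailable) [OR] = 1 − (1−0.42) × (1−0.30) = 0.594000
P(Safety circuit inoperative) [OR] = 1 − (1−0.594000) × (1−0.17) × (1−0.15) = 0.713567
P(Elevator stuck between floors) [AND] = 0.304561 × 0.713567 = 0.217325
Rounded to 4 decimal places: P(Elevator stuck between floors) ≈ 0.2173.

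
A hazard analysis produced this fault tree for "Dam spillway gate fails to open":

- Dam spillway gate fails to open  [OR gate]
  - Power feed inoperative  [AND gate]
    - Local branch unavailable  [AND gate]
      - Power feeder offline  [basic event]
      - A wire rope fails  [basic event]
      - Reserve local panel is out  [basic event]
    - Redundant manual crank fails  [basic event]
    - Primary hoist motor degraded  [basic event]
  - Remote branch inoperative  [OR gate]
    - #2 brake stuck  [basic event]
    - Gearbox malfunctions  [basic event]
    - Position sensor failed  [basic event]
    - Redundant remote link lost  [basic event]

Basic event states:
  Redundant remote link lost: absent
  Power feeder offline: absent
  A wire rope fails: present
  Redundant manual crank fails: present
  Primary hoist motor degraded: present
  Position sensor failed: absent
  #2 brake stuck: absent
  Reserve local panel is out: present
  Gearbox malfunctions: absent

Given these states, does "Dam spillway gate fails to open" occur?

Local branch unavailable [AND]: Power feeder offline=not, A wire rope fails=occurs, Reserve local panel is out=occurs → not all inputs occur → does not occur.
Power feed inoperative [AND]: Local branch unavailable=not, Redundant manual crank fails=occurs, Primary hoist motor degraded=occurs → not all inputs occur → does not occur.
Remote branch inoperative [OR]: #2 brake stuck=not, Gearbox malfunctions=not, Position sensor failed=not, Redundant remote link lost=not → no input occurs → does not occur.
Dam spillway gate fails to open [OR]: Power feed inoperative=not, Remote branch inoperative=not → no input occurs → does not occur.

No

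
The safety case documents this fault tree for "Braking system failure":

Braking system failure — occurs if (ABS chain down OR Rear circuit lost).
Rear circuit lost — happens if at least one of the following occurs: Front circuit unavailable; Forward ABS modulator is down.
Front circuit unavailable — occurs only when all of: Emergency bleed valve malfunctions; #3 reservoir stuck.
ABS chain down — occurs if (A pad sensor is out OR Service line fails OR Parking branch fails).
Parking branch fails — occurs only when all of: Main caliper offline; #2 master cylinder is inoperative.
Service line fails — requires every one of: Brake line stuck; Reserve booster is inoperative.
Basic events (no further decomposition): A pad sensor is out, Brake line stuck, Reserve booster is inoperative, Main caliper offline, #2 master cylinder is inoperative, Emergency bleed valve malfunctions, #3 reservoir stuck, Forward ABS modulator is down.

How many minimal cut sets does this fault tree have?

Service line fails [AND]: one cut set from each child combined → 1 × 1 = 1 cut set(s).
Parking branch fails [AND]: one cut set from each child combined → 1 × 1 = 1 cut set(s).
ABS chain down [OR]: union of children's cut sets → 3 cut set(s).
Front circuit unavailable [AND]: one cut set from each child combined → 1 × 1 = 1 cut set(s).
Rear circuit lost [OR]: union of children's cut sets → 2 cut set(s).
Braking system failure [OR]: union of children's cut sets → 5 cut set(s).
Minimal cut sets: {A pad sensor is out}; {Brake line stuck, Reserve booster is inoperative}; {#2 master cylinder is inoperative, Main caliper offline}; {#3 reservoir stuck, Emergency bleed valve malfunctions}; {Forward ABS modulator is down}.

5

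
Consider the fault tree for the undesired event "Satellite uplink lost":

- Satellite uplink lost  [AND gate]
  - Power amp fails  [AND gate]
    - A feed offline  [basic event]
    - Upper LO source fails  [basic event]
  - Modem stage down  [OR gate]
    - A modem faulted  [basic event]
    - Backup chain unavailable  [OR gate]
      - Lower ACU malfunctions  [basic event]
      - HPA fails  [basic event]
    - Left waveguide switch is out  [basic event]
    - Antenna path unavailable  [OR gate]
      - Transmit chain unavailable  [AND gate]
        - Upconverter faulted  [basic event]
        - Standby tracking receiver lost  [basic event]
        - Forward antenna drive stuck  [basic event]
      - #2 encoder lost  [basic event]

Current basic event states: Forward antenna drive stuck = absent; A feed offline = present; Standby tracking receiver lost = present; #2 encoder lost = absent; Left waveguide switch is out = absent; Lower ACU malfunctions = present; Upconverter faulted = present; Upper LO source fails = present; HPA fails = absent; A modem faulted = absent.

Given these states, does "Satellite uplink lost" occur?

Power amp fails [AND]: A feed offline=occurs, Upper LO source fails=occurs → all inputs occur → occurs.
Backup chain unavailable [OR]: Lower ACU malfunctions=occurs, HPA fails=not → at least one input occurs → occurs.
Transmit chain unavailable [AND]: Upconverter faulted=occurs, Standby tracking receiver lost=occurs, Forward antenna drive stuck=not → not all inputs occur → does not occur.
Antenna path unavailable [OR]: Transmit chain unavailable=not, #2 encoder lost=not → no input occurs → does not occur.
Modem stage down [OR]: A modem faulted=not, Backup chain unavailable=occurs, Left waveguide switch is out=not, Antenna path unavailable=not → at least one input occurs → occurs.
Satellite uplink lost [AND]: Power amp fails=occurs, Modem stage down=occurs → all inputs occur → occurs.

Yes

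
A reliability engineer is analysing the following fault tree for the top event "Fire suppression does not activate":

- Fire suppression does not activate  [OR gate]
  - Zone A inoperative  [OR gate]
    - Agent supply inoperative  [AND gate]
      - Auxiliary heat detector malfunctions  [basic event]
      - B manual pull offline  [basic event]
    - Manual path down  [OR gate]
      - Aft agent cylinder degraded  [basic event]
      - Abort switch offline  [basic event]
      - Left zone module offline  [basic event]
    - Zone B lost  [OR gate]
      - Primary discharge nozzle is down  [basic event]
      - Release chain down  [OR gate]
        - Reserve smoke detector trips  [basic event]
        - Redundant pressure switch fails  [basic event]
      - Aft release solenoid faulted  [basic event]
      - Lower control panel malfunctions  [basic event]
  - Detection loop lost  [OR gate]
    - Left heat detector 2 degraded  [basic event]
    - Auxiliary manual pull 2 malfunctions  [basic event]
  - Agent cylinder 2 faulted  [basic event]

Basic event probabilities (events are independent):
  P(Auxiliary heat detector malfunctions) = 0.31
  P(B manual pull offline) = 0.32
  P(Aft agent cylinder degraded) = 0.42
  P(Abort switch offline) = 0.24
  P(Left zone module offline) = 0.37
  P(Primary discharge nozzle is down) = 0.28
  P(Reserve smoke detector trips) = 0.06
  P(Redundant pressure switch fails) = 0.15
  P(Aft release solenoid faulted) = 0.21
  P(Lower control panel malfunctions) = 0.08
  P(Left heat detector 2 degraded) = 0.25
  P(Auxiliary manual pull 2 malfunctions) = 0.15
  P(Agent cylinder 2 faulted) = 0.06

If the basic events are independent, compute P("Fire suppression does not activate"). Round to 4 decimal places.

P(Agent supply inoperative) [AND] = 0.31 × 0.32 = 0.099200
P(Manual path down) [OR] = 1 − (1−0.42) × (1−0.24) × (1−0.37) = 0.722296
P(Release chain down) [OR] = 1 − (1−0.06) × (1−0.15) = 0.201000
P(Zone B lost) [OR] = 1 − (1−0.28) × (1−0.201000) × (1−0.21) × (1−0.08) = 0.581886
P(Zone A inoperative) [OR] = 1 − (1−0.099200) × (1−0.722296) × (1−0.581886) = 0.895406
P(Detection loop lost) [OR] = 1 − (1−0.25) × (1−0.15) = 0.362500
P(Fire suppression does not activate) [OR] = 1 − (1−0.895406) × (1−0.362500) × (1−0.06) = 0.937322
Rounded to 4 decimal places: P(Fire suppression does not activate) ≈ 0.9373.

0.9373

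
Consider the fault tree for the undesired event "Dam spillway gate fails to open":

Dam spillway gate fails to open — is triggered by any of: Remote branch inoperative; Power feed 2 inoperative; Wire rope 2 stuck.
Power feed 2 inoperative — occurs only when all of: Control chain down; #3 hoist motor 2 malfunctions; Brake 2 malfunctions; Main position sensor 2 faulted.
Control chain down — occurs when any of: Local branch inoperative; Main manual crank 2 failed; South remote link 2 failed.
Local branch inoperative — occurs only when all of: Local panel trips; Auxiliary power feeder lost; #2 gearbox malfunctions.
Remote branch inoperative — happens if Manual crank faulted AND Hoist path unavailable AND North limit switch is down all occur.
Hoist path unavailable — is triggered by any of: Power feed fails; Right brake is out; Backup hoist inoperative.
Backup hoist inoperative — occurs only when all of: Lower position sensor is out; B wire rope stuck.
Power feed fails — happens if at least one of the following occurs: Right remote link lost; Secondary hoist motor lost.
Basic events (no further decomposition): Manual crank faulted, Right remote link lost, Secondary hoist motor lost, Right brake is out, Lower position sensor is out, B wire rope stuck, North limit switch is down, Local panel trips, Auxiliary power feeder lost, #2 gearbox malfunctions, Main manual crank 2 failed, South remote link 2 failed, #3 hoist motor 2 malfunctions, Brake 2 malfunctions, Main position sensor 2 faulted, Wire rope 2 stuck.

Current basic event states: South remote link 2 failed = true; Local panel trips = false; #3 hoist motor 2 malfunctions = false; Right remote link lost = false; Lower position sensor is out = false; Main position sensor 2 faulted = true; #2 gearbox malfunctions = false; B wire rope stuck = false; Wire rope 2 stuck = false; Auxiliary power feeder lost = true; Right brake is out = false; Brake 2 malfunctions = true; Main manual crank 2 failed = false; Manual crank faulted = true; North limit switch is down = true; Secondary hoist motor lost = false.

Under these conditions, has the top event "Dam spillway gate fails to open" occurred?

No

Power feed fails [OR]: Right remote link lost=not, Secondary hoist motor lost=not → no input occurs → does not occur.
Backup hoist inoperative [AND]: Lower position sensor is out=not, B wire rope stuck=not → not all inputs occur → does not occur.
Hoist path unavailable [OR]: Power feed fails=not, Right brake is out=not, Backup hoist inoperative=not → no input occurs → does not occur.
Remote branch inoperative [AND]: Manual crank faulted=occurs, Hoist path unavailable=not, North limit switch is down=occurs → not all inputs occur → does not occur.
Local branch inoperative [AND]: Local panel trips=not, Auxiliary power feeder lost=occurs, #2 gearbox malfunctions=not → not all inputs occur → does not occur.
Control chain down [OR]: Local branch inoperative=not, Main manual crank 2 failed=not, South remote link 2 failed=occurs → at least one input occurs → occurs.
Power feed 2 inoperative [AND]: Control chain down=occurs, #3 hoist motor 2 malfunctions=not, Brake 2 malfunctions=occurs, Main position sensor 2 faulted=occurs → not all inputs occur → does not occur.
Dam spillway gate fails to open [OR]: Remote branch inoperative=not, Power feed 2 inoperative=not, Wire rope 2 stuck=not → no input occurs → does not occur.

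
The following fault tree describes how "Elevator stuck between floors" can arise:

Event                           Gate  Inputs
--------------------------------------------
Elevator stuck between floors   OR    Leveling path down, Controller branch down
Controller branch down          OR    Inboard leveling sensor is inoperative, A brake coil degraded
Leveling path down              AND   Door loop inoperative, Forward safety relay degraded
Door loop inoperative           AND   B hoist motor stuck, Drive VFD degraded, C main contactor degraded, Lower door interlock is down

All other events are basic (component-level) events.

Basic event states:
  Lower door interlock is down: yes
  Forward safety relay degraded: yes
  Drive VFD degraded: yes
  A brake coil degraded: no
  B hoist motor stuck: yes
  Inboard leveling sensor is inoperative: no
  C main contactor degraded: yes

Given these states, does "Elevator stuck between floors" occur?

Door loop inoperative [AND]: B hoist motor stuck=occurs, Drive VFD degraded=occurs, C main contactor degraded=occurs, Lower door interlock is down=occurs → all inputs occur → occurs.
Leveling path down [AND]: Door loop inoperative=occurs, Forward safety relay degraded=occurs → all inputs occur → occurs.
Controller branch down [OR]: Inboard leveling sensor is inoperative=not, A brake coil degraded=not → no input occurs → does not occur.
Elevator stuck between floors [OR]: Leveling path down=occurs, Controller branch down=not → at least one input occurs → occurs.

Yes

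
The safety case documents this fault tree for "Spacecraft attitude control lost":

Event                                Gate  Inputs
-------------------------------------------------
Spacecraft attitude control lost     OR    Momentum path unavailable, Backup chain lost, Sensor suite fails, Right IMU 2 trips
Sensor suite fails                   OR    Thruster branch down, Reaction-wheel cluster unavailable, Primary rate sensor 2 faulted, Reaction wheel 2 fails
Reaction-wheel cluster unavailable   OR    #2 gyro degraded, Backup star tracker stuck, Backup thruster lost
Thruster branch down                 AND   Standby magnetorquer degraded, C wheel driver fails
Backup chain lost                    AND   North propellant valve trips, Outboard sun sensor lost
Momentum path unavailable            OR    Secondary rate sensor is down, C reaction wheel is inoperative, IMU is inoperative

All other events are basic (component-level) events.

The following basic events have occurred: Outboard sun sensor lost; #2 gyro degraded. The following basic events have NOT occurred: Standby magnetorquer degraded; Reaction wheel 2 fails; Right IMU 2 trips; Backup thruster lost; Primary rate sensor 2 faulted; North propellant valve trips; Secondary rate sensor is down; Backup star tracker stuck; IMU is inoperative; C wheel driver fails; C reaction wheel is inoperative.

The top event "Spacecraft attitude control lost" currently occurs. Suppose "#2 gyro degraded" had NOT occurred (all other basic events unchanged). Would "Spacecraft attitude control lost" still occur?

No

Counterfactual: set "#2 gyro degraded" to not occurred.
Momentum path unavailable [OR]: Secondary rate sensor is down=not, C reaction wheel is inoperative=not, IMU is inoperative=not → no input occurs → does not occur.
Backup chain lost [AND]: North propellant valve trips=not, Outboard sun sensor lost=occurs → not all inputs occur → does not occur.
Thruster branch down [AND]: Standby magnetorquer degraded=not, C wheel driver fails=not → not all inputs occur → does not occur.
Reaction-wheel cluster unavailable [OR]: #2 gyro degraded=not, Backup star tracker stuck=not, Backup thruster lost=not → no input occurs → does not occur.
Sensor suite fails [OR]: Thruster branch down=not, Reaction-wheel cluster unavailable=not, Primary rate sensor 2 faulted=not, Reaction wheel 2 fails=not → no input occurs → does not occur.
Spacecraft attitude control lost [OR]: Momentum path unavailable=not, Backup chain lost=not, Sensor suite fails=not, Right IMU 2 trips=not → no input occurs → does not occur.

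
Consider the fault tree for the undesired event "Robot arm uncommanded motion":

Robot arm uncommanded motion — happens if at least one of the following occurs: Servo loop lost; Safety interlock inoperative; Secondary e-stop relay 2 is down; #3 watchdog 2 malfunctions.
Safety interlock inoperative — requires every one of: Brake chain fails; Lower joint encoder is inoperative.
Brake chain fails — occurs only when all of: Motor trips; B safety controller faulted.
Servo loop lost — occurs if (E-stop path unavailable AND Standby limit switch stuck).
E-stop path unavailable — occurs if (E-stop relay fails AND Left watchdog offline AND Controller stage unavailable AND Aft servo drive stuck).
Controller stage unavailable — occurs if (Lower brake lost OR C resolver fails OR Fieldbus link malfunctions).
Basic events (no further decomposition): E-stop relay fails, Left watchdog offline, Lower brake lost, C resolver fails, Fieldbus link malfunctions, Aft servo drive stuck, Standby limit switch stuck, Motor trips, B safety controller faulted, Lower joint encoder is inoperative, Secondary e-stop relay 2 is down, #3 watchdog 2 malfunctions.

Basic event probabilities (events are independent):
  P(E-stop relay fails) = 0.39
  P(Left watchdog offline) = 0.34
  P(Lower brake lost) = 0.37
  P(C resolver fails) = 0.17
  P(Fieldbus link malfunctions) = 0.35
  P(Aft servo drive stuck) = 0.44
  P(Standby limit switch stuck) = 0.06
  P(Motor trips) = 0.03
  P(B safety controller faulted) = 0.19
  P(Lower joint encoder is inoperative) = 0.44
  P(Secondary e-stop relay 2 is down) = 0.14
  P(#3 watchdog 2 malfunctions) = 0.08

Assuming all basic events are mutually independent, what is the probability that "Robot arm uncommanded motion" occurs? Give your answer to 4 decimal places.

P(Controller stage unavailable) [OR] = 1 − (1−0.37) × (1−0.17) × (1−0.35) = 0.660115
P(E-stop path unavailable) [AND] = 0.39 × 0.34 × 0.660115 × 0.44 = 0.038514
P(Servo loop lost) [AND] = 0.038514 × 0.06 = 0.002311
P(Brake chain fails) [AND] = 0.03 × 0.19 = 0.005700
P(Safety interlock inoperative) [AND] = 0.005700 × 0.44 = 0.002508
P(Robot arm uncommanded motion) [OR] = 1 − (1−0.002311) × (1−0.002508) × (1−0.14) × (1−0.08) = 0.212608
Rounded to 4 decimal places: P(Robot arm uncommanded motion) ≈ 0.2126.

0.2126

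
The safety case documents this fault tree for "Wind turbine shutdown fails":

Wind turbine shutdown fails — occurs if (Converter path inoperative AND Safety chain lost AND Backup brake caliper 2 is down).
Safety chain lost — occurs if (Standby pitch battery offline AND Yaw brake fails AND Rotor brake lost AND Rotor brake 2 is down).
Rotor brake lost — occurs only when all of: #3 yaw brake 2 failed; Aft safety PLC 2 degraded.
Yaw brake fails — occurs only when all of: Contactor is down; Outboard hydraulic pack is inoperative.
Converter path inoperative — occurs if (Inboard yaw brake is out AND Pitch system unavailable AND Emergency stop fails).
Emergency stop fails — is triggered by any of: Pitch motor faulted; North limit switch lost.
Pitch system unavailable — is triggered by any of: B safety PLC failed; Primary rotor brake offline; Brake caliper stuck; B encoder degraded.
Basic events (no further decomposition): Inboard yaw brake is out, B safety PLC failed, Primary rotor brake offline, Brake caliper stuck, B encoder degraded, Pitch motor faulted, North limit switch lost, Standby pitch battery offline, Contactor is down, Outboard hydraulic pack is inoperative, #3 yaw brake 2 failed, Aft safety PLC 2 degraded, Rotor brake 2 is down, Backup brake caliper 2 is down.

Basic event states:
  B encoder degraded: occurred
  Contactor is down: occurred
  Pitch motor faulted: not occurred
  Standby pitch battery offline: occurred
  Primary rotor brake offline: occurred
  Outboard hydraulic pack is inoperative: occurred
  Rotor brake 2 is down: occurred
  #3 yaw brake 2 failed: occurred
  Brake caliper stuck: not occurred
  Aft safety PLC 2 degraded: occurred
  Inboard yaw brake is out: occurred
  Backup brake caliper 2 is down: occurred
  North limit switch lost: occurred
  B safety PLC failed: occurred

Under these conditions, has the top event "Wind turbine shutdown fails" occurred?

Yes

Pitch system unavailable [OR]: B safety PLC failed=occurs, Primary rotor brake offline=occurs, Brake caliper stuck=not, B encoder degraded=occurs → at least one input occurs → occurs.
Emergency stop fails [OR]: Pitch motor faulted=not, North limit switch lost=occurs → at least one input occurs → occurs.
Converter path inoperative [AND]: Inboard yaw brake is out=occurs, Pitch system unavailable=occurs, Emergency stop fails=occurs → all inputs occur → occurs.
Yaw brake fails [AND]: Contactor is down=occurs, Outboard hydraulic pack is inoperative=occurs → all inputs occur → occurs.
Rotor brake lost [AND]: #3 yaw brake 2 failed=occurs, Aft safety PLC 2 degraded=occurs → all inputs occur → occurs.
Safety chain lost [AND]: Standby pitch battery offline=occurs, Yaw brake fails=occurs, Rotor brake lost=occurs, Rotor brake 2 is down=occurs → all inputs occur → occurs.
Wind turbine shutdown fails [AND]: Converter path inoperative=occurs, Safety chain lost=occurs, Backup brake caliper 2 is down=occurs → all inputs occur → occurs.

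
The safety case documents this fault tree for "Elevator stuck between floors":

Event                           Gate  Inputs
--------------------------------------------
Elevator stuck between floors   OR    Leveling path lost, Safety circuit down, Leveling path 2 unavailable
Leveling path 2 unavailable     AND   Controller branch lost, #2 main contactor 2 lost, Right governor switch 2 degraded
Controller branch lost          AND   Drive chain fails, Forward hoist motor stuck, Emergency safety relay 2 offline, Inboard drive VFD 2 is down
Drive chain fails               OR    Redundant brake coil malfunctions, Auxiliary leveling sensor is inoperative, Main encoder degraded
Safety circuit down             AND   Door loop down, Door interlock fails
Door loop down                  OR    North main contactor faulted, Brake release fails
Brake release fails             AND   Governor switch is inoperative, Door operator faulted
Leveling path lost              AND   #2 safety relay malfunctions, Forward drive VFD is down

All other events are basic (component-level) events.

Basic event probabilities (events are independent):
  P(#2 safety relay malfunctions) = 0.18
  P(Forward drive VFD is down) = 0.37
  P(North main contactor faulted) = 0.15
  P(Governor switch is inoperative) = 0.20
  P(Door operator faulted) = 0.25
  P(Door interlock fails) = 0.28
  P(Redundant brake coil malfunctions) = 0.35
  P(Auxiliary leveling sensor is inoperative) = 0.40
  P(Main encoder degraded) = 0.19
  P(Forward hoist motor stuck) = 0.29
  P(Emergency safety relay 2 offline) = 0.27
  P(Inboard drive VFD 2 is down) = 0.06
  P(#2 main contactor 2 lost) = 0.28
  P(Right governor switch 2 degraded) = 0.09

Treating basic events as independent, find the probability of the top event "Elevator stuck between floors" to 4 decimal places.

0.1170

P(Leveling path lost) [AND] = 0.18 × 0.37 = 0.066600
P(Brake release fails) [AND] = 0.20 × 0.25 = 0.050000
P(Door loop down) [OR] = 1 − (1−0.15) × (1−0.050000) = 0.192500
P(Safety circuit down) [AND] = 0.192500 × 0.28 = 0.053900
P(Drive chain fails) [OR] = 1 − (1−0.35) × (1−0.40) × (1−0.19) = 0.684100
P(Controller branch lost) [AND] = 0.684100 × 0.29 × 0.27 × 0.06 = 0.003214
P(Leveling path 2 unavailable) [AND] = 0.003214 × 0.28 × 0.09 = 0.000081
P(Elevator stuck between floors) [OR] = 1 − (1−0.066600) × (1−0.053900) × (1−0.000081) = 0.116982
Rounded to 4 decimal places: P(Elevator stuck between floors) ≈ 0.1170.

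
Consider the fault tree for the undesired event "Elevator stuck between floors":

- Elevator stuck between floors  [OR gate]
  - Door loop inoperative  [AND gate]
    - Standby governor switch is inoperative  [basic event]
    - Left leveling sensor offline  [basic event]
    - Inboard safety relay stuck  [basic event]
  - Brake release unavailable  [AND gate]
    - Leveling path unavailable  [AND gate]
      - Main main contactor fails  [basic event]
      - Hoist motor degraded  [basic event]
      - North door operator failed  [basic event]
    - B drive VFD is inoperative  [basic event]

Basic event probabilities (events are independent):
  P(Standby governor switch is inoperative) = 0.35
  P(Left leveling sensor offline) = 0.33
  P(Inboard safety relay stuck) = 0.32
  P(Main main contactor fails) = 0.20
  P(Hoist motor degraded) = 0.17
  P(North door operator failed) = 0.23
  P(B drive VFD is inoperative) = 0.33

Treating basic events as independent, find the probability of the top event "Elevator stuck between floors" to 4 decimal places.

0.0394

P(Door loop inoperative) [AND] = 0.35 × 0.33 × 0.32 = 0.036960
P(Leveling path unavailable) [AND] = 0.20 × 0.17 × 0.23 = 0.007820
P(Brake release unavailable) [AND] = 0.007820 × 0.33 = 0.002581
P(Elevator stuck between floors) [OR] = 1 − (1−0.036960) × (1−0.002581) = 0.039446
Rounded to 4 decimal places: P(Elevator stuck between floors) ≈ 0.0394.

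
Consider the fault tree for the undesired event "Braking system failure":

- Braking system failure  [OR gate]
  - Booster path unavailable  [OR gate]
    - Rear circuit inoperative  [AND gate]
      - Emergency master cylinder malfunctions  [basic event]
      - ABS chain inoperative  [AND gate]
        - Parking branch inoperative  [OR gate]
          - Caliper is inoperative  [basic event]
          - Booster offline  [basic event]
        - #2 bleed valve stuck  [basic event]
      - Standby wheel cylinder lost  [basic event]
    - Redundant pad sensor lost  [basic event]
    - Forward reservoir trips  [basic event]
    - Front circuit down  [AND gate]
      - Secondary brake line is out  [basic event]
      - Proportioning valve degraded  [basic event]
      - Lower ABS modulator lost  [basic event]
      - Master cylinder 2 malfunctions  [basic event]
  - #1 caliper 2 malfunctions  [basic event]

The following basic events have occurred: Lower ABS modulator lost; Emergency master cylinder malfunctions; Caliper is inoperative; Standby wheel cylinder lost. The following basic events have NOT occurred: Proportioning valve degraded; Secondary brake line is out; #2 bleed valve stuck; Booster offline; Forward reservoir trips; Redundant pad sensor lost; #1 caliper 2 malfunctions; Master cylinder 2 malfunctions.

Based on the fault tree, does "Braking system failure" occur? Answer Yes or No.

Parking branch inoperative [OR]: Caliper is inoperative=occurs, Booster offline=not → at least one input occurs → occurs.
ABS chain inoperative [AND]: Parking branch inoperative=occurs, #2 bleed valve stuck=not → not all inputs occur → does not occur.
Rear circuit inoperative [AND]: Emergency master cylinder malfunctions=occurs, ABS chain inoperative=not, Standby wheel cylinder lost=occurs → not all inputs occur → does not occur.
Front circuit down [AND]: Secondary brake line is out=not, Proportioning valve degraded=not, Lower ABS modulator lost=occurs, Master cylinder 2 malfunctions=not → not all inputs occur → does not occur.
Booster path unavailable [OR]: Rear circuit inoperative=not, Redundant pad sensor lost=not, Forward reservoir trips=not, Front circuit down=not → no input occurs → does not occur.
Braking system failure [OR]: Booster path unavailable=not, #1 caliper 2 malfunctions=not → no input occurs → does not occur.

No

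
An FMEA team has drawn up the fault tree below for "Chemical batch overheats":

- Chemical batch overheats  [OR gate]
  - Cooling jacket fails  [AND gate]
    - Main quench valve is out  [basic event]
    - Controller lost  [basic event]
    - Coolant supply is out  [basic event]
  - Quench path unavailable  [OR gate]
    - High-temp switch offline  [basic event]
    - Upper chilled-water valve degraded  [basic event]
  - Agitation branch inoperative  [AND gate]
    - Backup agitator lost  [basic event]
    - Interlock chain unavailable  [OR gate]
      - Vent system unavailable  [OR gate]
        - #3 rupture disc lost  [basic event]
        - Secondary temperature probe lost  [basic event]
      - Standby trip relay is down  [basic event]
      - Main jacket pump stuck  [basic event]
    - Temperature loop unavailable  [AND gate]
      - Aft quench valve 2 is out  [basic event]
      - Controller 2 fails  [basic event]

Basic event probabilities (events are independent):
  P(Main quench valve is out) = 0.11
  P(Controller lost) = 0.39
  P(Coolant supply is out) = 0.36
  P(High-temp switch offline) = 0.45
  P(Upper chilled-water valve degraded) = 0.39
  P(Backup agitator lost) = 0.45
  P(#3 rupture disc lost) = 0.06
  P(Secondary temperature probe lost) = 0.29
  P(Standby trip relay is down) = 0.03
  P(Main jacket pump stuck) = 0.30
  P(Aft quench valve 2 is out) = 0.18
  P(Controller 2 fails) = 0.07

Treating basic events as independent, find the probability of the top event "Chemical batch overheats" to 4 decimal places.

P(Cooling jacket fails) [AND] = 0.11 × 0.39 × 0.36 = 0.015444
P(Quench path unavailable) [OR] = 1 − (1−0.45) × (1−0.39) = 0.664500
P(Vent system unavailable) [OR] = 1 − (1−0.06) × (1−0.29) = 0.332600
P(Interlock chain unavailable) [OR] = 1 − (1−0.332600) × (1−0.03) × (1−0.30) = 0.546835
P(Temperature loop unavailable) [AND] = 0.18 × 0.07 = 0.012600
P(Agitation branch inoperative) [AND] = 0.45 × 0.546835 × 0.012600 = 0.003101
P(Chemical batch overheats) [OR] = 1 − (1−0.015444) × (1−0.664500) × (1−0.003101) = 0.670706
Rounded to 4 decimal places: P(Chemical batch overheats) ≈ 0.6707.

0.6707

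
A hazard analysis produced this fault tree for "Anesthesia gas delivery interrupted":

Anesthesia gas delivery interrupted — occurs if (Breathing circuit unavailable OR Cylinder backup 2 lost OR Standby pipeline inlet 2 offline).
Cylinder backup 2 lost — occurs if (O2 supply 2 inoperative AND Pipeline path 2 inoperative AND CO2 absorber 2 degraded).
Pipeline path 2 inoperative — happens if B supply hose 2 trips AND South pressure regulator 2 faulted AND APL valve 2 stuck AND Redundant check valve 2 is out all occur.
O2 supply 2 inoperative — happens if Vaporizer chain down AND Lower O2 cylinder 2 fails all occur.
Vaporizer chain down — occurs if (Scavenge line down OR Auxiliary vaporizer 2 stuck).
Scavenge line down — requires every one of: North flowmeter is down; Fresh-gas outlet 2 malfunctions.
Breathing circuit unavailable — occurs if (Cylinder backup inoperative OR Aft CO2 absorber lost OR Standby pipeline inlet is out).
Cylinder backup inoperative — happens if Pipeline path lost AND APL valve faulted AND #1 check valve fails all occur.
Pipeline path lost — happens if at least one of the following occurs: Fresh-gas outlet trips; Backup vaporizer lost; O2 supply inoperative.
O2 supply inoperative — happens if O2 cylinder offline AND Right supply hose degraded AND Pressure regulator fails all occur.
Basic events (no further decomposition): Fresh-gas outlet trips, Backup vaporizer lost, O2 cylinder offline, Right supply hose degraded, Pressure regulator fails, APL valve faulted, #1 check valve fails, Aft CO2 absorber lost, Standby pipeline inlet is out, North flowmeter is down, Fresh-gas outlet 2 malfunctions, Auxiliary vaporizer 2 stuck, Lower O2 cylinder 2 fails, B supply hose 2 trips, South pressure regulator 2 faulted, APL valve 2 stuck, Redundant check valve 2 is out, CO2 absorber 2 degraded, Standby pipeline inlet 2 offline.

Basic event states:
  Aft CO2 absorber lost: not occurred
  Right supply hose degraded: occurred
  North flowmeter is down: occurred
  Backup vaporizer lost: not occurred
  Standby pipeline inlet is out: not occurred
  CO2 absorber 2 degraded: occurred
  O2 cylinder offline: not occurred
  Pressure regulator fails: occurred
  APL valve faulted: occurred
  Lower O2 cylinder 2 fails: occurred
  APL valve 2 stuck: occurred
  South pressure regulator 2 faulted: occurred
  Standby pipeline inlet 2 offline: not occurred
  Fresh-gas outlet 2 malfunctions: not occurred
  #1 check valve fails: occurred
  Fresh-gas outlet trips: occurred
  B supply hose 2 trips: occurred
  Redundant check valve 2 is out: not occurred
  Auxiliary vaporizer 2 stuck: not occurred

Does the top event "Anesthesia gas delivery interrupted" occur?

Yes

O2 supply inoperative [AND]: O2 cylinder offline=not, Right supply hose degraded=occurs, Pressure regulator fails=occurs → not all inputs occur → does not occur.
Pipeline path lost [OR]: Fresh-gas outlet trips=occurs, Backup vaporizer lost=not, O2 supply inoperative=not → at least one input occurs → occurs.
Cylinder backup inoperative [AND]: Pipeline path lost=occurs, APL valve faulted=occurs, #1 check valve fails=occurs → all inputs occur → occurs.
Breathing circuit unavailable [OR]: Cylinder backup inoperative=occurs, Aft CO2 absorber lost=not, Standby pipeline inlet is out=not → at least one input occurs → occurs.
Scavenge line down [AND]: North flowmeter is down=occurs, Fresh-gas outlet 2 malfunctions=not → not all inputs occur → does not occur.
Vaporizer chain down [OR]: Scavenge line down=not, Auxiliary vaporizer 2 stuck=not → no input occurs → does not occur.
O2 supply 2 inoperative [AND]: Vaporizer chain down=not, Lower O2 cylinder 2 fails=occurs → not all inputs occur → does not occur.
Pipeline path 2 inoperative [AND]: B supply hose 2 trips=occurs, South pressure regulator 2 faulted=occurs, APL valve 2 stuck=occurs, Redundant check valve 2 is out=not → not all inputs occur → does not occur.
Cylinder backup 2 lost [AND]: O2 supply 2 inoperative=not, Pipeline path 2 inoperative=not, CO2 absorber 2 degraded=occurs → not all inputs occur → does not occur.
Anesthesia gas delivery interrupted [OR]: Breathing circuit unavailable=occurs, Cylinder backup 2 lost=not, Standby pipeline inlet 2 offline=not → at least one input occurs → occurs.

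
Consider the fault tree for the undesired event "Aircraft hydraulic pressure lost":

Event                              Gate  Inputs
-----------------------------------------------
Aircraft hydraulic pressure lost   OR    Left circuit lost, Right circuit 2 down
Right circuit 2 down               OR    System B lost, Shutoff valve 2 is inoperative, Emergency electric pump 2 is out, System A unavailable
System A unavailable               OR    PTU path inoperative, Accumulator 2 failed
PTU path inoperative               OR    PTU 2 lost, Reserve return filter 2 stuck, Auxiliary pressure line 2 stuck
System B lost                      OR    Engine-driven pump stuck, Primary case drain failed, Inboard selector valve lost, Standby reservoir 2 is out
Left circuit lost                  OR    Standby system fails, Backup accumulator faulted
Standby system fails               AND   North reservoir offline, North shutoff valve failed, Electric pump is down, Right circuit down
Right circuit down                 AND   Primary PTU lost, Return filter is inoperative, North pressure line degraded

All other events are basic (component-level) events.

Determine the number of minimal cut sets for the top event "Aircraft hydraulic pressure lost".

Right circuit down [AND]: one cut set from each child combined → 1 × 1 × 1 = 1 cut set(s).
Standby system fails [AND]: one cut set from each child combined → 1 × 1 × 1 × 1 = 1 cut set(s).
Left circuit lost [OR]: union of children's cut sets → 2 cut set(s).
System B lost [OR]: union of children's cut sets → 4 cut set(s).
PTU path inoperative [OR]: union of children's cut sets → 3 cut set(s).
System A unavailable [OR]: union of children's cut sets → 4 cut set(s).
Right circuit 2 down [OR]: union of children's cut sets → 10 cut set(s).
Aircraft hydraulic pressure lost [OR]: union of children's cut sets → 12 cut set(s).

12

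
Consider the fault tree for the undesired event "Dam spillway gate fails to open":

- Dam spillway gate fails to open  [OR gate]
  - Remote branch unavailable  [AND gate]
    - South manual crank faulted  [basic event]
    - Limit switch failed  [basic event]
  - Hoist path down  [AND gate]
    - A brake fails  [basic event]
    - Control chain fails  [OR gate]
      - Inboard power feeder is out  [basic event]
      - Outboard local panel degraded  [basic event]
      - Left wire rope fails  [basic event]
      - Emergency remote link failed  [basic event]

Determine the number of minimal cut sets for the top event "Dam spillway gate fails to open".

Remote branch unavailable [AND]: one cut set from each child combined → 1 × 1 = 1 cut set(s).
Control chain fails [OR]: union of children's cut sets → 4 cut set(s).
Hoist path down [AND]: one cut set from each child combined → 1 × 4 = 4 cut set(s).
Dam spillway gate fails to open [OR]: union of children's cut sets → 5 cut set(s).
Minimal cut sets: {Limit switch failed, South manual crank faulted}; {A brake fails, Inboard power feeder is out}; {A brake fails, Outboard local panel degraded}; {A brake fails, Left wire rope fails}; {A brake fails, Emergency remote link failed}.

5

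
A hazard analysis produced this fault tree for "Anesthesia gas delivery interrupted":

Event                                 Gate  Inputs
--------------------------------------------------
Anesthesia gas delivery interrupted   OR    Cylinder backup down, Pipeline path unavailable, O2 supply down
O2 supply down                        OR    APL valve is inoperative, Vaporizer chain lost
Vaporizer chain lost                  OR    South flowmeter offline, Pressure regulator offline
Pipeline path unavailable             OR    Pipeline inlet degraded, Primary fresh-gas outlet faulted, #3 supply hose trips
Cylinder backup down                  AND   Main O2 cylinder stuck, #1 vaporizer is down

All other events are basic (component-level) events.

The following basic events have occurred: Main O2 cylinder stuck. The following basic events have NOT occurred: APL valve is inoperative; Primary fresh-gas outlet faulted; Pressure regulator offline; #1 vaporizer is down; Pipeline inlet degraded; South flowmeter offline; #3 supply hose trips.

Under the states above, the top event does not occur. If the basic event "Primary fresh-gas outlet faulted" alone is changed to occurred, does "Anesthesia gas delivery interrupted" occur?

Yes

Counterfactual: set "Primary fresh-gas outlet faulted" to occurred.
Cylinder backup down [AND]: Main O2 cylinder stuck=occurs, #1 vaporizer is down=not → not all inputs occur → does not occur.
Pipeline path unavailable [OR]: Pipeline inlet degraded=not, Primary fresh-gas outlet faulted=occurs, #3 supply hose trips=not → at least one input occurs → occurs.
Vaporizer chain lost [OR]: South flowmeter offline=not, Pressure regulator offline=not → no input occurs → does not occur.
O2 supply down [OR]: APL valve is inoperative=not, Vaporizer chain lost=not → no input occurs → does not occur.
Anesthesia gas delivery interrupted [OR]: Cylinder backup down=not, Pipeline path unavailable=occurs, O2 supply down=not → at least one input occurs → occurs.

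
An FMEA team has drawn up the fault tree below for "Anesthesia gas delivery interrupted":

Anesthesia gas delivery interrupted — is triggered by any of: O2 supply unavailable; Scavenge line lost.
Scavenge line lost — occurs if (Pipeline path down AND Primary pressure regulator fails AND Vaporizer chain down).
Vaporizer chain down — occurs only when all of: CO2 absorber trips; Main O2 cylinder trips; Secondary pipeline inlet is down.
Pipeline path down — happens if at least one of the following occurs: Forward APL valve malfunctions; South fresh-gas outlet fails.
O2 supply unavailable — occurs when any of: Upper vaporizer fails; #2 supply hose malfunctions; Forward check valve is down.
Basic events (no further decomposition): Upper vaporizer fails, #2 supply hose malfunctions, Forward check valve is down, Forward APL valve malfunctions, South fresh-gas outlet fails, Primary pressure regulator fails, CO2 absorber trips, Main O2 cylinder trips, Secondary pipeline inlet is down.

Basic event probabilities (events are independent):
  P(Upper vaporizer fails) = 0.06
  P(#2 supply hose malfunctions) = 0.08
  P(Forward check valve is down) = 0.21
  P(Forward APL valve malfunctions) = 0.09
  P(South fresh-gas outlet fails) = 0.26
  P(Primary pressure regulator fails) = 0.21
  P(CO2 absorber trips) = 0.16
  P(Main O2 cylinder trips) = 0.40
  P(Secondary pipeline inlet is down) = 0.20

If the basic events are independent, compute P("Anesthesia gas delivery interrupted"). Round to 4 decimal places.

0.3174

P(O2 supply unavailable) [OR] = 1 − (1−0.06) × (1−0.08) × (1−0.21) = 0.316808
P(Pipeline path down) [OR] = 1 − (1−0.09) × (1−0.26) = 0.326600
P(Vaporizer chain down) [AND] = 0.16 × 0.40 × 0.20 = 0.012800
P(Scavenge line lost) [AND] = 0.326600 × 0.21 × 0.012800 = 0.000878
P(Anesthesia gas delivery interrupted) [OR] = 1 − (1−0.316808) × (1−0.000878) = 0.317408
Rounded to 4 decimal places: P(Anesthesia gas delivery interrupted) ≈ 0.3174.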